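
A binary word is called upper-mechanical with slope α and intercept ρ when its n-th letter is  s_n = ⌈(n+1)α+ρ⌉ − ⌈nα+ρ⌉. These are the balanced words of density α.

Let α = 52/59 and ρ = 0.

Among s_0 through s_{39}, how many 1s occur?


#1s = Σ_{n=0}^{39} s_n = Σ_{n=0}^{39} (⌈(n+1)α+ρ⌉ − ⌈nα+ρ⌉)
the sum telescopes: every ⌈nα+ρ⌉ with 0 < n < 40 appears once with + and once with −, leaving ⌈40α+ρ⌉ − ⌈0·α+ρ⌉
40α + ρ = (40·52) / 59 = 2080/59
ρ = 0/59
⌈2080/59⌉ = 36,  ⌈0/59⌉ = 0
#1s = 36 − 0 = 36

36


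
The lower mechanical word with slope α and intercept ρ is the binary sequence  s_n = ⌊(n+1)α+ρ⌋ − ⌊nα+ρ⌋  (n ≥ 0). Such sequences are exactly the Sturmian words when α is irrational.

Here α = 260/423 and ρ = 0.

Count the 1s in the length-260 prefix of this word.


159

#1s = Σ_{n=0}^{259} s_n = Σ_{n=0}^{259} (⌊(n+1)α+ρ⌋ − ⌊nα+ρ⌋)
the sum telescopes: every ⌊nα+ρ⌋ with 0 < n < 260 appears once with + and once with −, leaving ⌊260α+ρ⌋ − ⌊0·α+ρ⌋
260α + ρ = (260·260) / 423 = 67600/423
ρ = 0/423
⌊67600/423⌋ = 159,  ⌊0/423⌋ = 0
#1s = 159 − 0 = 159


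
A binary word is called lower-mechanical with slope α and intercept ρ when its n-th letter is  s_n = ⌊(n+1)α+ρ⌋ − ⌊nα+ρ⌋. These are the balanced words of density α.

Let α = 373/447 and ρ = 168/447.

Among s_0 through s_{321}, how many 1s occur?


269

#1s = Σ_{n=0}^{321} s_n = Σ_{n=0}^{321} (⌊(n+1)α+ρ⌋ − ⌊nα+ρ⌋)
the sum telescopes: every ⌊nα+ρ⌋ with 0 < n < 322 appears once with + and once with −, leaving ⌊322α+ρ⌋ − ⌊0·α+ρ⌋
322α + ρ = (322·373 + 168) / 447 = 120274/447
ρ = 168/447
⌊120274/447⌋ = 269,  ⌊168/447⌋ = 0
#1s = 269 − 0 = 269


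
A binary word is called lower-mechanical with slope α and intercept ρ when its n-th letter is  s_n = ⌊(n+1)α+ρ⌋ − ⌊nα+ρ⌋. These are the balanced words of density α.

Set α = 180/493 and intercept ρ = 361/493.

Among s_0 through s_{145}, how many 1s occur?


#1s = Σ_{n=0}^{145} s_n = Σ_{n=0}^{145} (⌊(n+1)α+ρ⌋ − ⌊nα+ρ⌋)
the sum telescopes: every ⌊nα+ρ⌋ with 0 < n < 146 appears once with + and once with −, leaving ⌊146α+ρ⌋ − ⌊0·α+ρ⌋
146α + ρ = (146·180 + 361) / 493 = 26641/493
ρ = 361/493
⌊26641/493⌋ = 54,  ⌊361/493⌋ = 0
#1s = 54 − 0 = 54

54


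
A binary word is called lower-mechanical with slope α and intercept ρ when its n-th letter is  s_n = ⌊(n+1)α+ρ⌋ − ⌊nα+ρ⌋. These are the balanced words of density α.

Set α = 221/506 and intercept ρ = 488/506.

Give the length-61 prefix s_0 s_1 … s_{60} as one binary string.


n=0: ⌊(1·221+488)/506⌋ − ⌊(0·221+488)/506⌋ = ⌊709/506⌋ − ⌊488/506⌋ = 1 − 0 = 1
n=1: ⌊(2·221+488)/506⌋ − ⌊(1·221+488)/506⌋ = ⌊930/506⌋ − ⌊709/506⌋ = 1 − 1 = 0
n=2: ⌊(3·221+488)/506⌋ − ⌊(2·221+488)/506⌋ = ⌊1151/506⌋ − ⌊930/506⌋ = 2 − 1 = 1
n=3: ⌊(4·221+488)/506⌋ − ⌊(3·221+488)/506⌋ = ⌊1372/506⌋ − ⌊1151/506⌋ = 2 − 2 = 0
n=4: ⌊(5·221+488)/506⌋ − ⌊(4·221+488)/506⌋ = ⌊1593/506⌋ − ⌊1372/506⌋ = 3 − 2 = 1
n=5: ⌊(6·221+488)/506⌋ − ⌊(5·221+488)/506⌋ = ⌊1814/506⌋ − ⌊1593/506⌋ = 3 − 3 = 0
n=6: ⌊(7·221+488)/506⌋ − ⌊(6·221+488)/506⌋ = ⌊2035/506⌋ − ⌊1814/506⌋ = 4 − 3 = 1
n=7: ⌊(8·221+488)/506⌋ − ⌊(7·221+488)/506⌋ = ⌊2256/506⌋ − ⌊2035/506⌋ = 4 − 4 = 0
n=8: ⌊(9·221+488)/506⌋ − ⌊(8·221+488)/506⌋ = ⌊2477/506⌋ − ⌊2256/506⌋ = 4 − 4 = 0
n=9: ⌊(10·221+488)/506⌋ − ⌊(9·221+488)/506⌋ = ⌊2698/506⌋ − ⌊2477/506⌋ = 5 − 4 = 1
n=10: ⌊(11·221+488)/506⌋ − ⌊(10·221+488)/506⌋ = ⌊2919/506⌋ − ⌊2698/506⌋ = 5 − 5 = 0
n=11: ⌊(12·221+488)/506⌋ − ⌊(11·221+488)/506⌋ = ⌊3140/506⌋ − ⌊2919/506⌋ = 6 − 5 = 1
n=12: ⌊(13·221+488)/506⌋ − ⌊(12·221+488)/506⌋ = ⌊3361/506⌋ − ⌊3140/506⌋ = 6 − 6 = 0
n=13: ⌊(14·221+488)/506⌋ − ⌊(13·221+488)/506⌋ = ⌊3582/506⌋ − ⌊3361/506⌋ = 7 − 6 = 1
n=14: ⌊(15·221+488)/506⌋ − ⌊(14·221+488)/506⌋ = ⌊3803/506⌋ − ⌊3582/506⌋ = 7 − 7 = 0
n=15: ⌊(16·221+488)/506⌋ − ⌊(15·221+488)/506⌋ = ⌊4024/506⌋ − ⌊3803/506⌋ = 7 − 7 = 0
n=16: ⌊(17·221+488)/506⌋ − ⌊(16·221+488)/506⌋ = ⌊4245/506⌋ − ⌊4024/506⌋ = 8 − 7 = 1
n=17: ⌊(18·221+488)/506⌋ − ⌊(17·221+488)/506⌋ = ⌊4466/506⌋ − ⌊4245/506⌋ = 8 − 8 = 0
n=18: ⌊(19·221+488)/506⌋ − ⌊(18·221+488)/506⌋ = ⌊4687/506⌋ − ⌊4466/506⌋ = 9 − 8 = 1
n=19: ⌊(20·221+488)/506⌋ − ⌊(19·221+488)/506⌋ = ⌊4908/506⌋ − ⌊4687/506⌋ = 9 − 9 = 0
n=20: ⌊(21·221+488)/506⌋ − ⌊(20·221+488)/506⌋ = ⌊5129/506⌋ − ⌊4908/506⌋ = 10 − 9 = 1
n=21: ⌊(22·221+488)/506⌋ − ⌊(21·221+488)/506⌋ = ⌊5350/506⌋ − ⌊5129/506⌋ = 10 − 10 = 0
n=22: ⌊(23·221+488)/506⌋ − ⌊(22·221+488)/506⌋ = ⌊5571/506⌋ − ⌊5350/506⌋ = 11 − 10 = 1
n=23: ⌊(24·221+488)/506⌋ − ⌊(23·221+488)/506⌋ = ⌊5792/506⌋ − ⌊5571/506⌋ = 11 − 11 = 0
n=24: ⌊(25·221+488)/506⌋ − ⌊(24·221+488)/506⌋ = ⌊6013/506⌋ − ⌊5792/506⌋ = 11 − 11 = 0
n=25: ⌊(26·221+488)/506⌋ − ⌊(25·221+488)/506⌋ = ⌊6234/506⌋ − ⌊6013/506⌋ = 12 − 11 = 1
n=26: ⌊(27·221+488)/506⌋ − ⌊(26·221+488)/506⌋ = ⌊6455/506⌋ − ⌊6234/506⌋ = 12 − 12 = 0
n=27: ⌊(28·221+488)/506⌋ − ⌊(27·221+488)/506⌋ = ⌊6676/506⌋ − ⌊6455/506⌋ = 13 − 12 = 1
n=28: ⌊(29·221+488)/506⌋ − ⌊(28·221+488)/506⌋ = ⌊6897/506⌋ − ⌊6676/506⌋ = 13 − 13 = 0
n=29: ⌊(30·221+488)/506⌋ − ⌊(29·221+488)/506⌋ = ⌊7118/506⌋ − ⌊6897/506⌋ = 14 − 13 = 1
n=30: ⌊(31·221+488)/506⌋ − ⌊(30·221+488)/506⌋ = ⌊7339/506⌋ − ⌊7118/506⌋ = 14 − 14 = 0
n=31: ⌊(32·221+488)/506⌋ − ⌊(31·221+488)/506⌋ = ⌊7560/506⌋ − ⌊7339/506⌋ = 14 − 14 = 0
n=32: ⌊(33·221+488)/506⌋ − ⌊(32·221+488)/506⌋ = ⌊7781/506⌋ − ⌊7560/506⌋ = 15 − 14 = 1
n=33: ⌊(34·221+488)/506⌋ − ⌊(33·221+488)/506⌋ = ⌊8002/506⌋ − ⌊7781/506⌋ = 15 − 15 = 0
n=34: ⌊(35·221+488)/506⌋ − ⌊(34·221+488)/506⌋ = ⌊8223/506⌋ − ⌊8002/506⌋ = 16 − 15 = 1
n=35: ⌊(36·221+488)/506⌋ − ⌊(35·221+488)/506⌋ = ⌊8444/506⌋ − ⌊8223/506⌋ = 16 − 16 = 0
n=36: ⌊(37·221+488)/506⌋ − ⌊(36·221+488)/506⌋ = ⌊8665/506⌋ − ⌊8444/506⌋ = 17 − 16 = 1
n=37: ⌊(38·221+488)/506⌋ − ⌊(37·221+488)/506⌋ = ⌊8886/506⌋ − ⌊8665/506⌋ = 17 − 17 = 0
n=38: ⌊(39·221+488)/506⌋ − ⌊(38·221+488)/506⌋ = ⌊9107/506⌋ − ⌊8886/506⌋ = 17 − 17 = 0
n=39: ⌊(40·221+488)/506⌋ − ⌊(39·221+488)/506⌋ = ⌊9328/506⌋ − ⌊9107/506⌋ = 18 − 17 = 1
n=40: ⌊(41·221+488)/506⌋ − ⌊(40·221+488)/506⌋ = ⌊9549/506⌋ − ⌊9328/506⌋ = 18 − 18 = 0
n=41: ⌊(42·221+488)/506⌋ − ⌊(41·221+488)/506⌋ = ⌊9770/506⌋ − ⌊9549/506⌋ = 19 − 18 = 1
n=42: ⌊(43·221+488)/506⌋ − ⌊(42·221+488)/506⌋ = ⌊9991/506⌋ − ⌊9770/506⌋ = 19 − 19 = 0
n=43: ⌊(44·221+488)/506⌋ − ⌊(43·221+488)/506⌋ = ⌊10212/506⌋ − ⌊9991/506⌋ = 20 − 19 = 1
n=44: ⌊(45·221+488)/506⌋ − ⌊(44·221+488)/506⌋ = ⌊10433/506⌋ − ⌊10212/506⌋ = 20 − 20 = 0
n=45: ⌊(46·221+488)/506⌋ − ⌊(45·221+488)/506⌋ = ⌊10654/506⌋ − ⌊10433/506⌋ = 21 − 20 = 1
n=46: ⌊(47·221+488)/506⌋ − ⌊(46·221+488)/506⌋ = ⌊10875/506⌋ − ⌊10654/506⌋ = 21 − 21 = 0
n=47: ⌊(48·221+488)/506⌋ − ⌊(47·221+488)/506⌋ = ⌊11096/506⌋ − ⌊10875/506⌋ = 21 − 21 = 0
n=48: ⌊(49·221+488)/506⌋ − ⌊(48·221+488)/506⌋ = ⌊11317/506⌋ − ⌊11096/506⌋ = 22 − 21 = 1
n=49: ⌊(50·221+488)/506⌋ − ⌊(49·221+488)/506⌋ = ⌊11538/506⌋ − ⌊11317/506⌋ = 22 − 22 = 0
n=50: ⌊(51·221+488)/506⌋ − ⌊(50·221+488)/506⌋ = ⌊11759/506⌋ − ⌊11538/506⌋ = 23 − 22 = 1
n=51: ⌊(52·221+488)/506⌋ − ⌊(51·221+488)/506⌋ = ⌊11980/506⌋ − ⌊11759/506⌋ = 23 − 23 = 0
n=52: ⌊(53·221+488)/506⌋ − ⌊(52·221+488)/506⌋ = ⌊12201/506⌋ − ⌊11980/506⌋ = 24 − 23 = 1
n=53: ⌊(54·221+488)/506⌋ − ⌊(53·221+488)/506⌋ = ⌊12422/506⌋ − ⌊12201/506⌋ = 24 − 24 = 0
n=54: ⌊(55·221+488)/506⌋ − ⌊(54·221+488)/506⌋ = ⌊12643/506⌋ − ⌊12422/506⌋ = 24 − 24 = 0
n=55: ⌊(56·221+488)/506⌋ − ⌊(55·221+488)/506⌋ = ⌊12864/506⌋ − ⌊12643/506⌋ = 25 − 24 = 1
n=56: ⌊(57·221+488)/506⌋ − ⌊(56·221+488)/506⌋ = ⌊13085/506⌋ − ⌊12864/506⌋ = 25 − 25 = 0
n=57: ⌊(58·221+488)/506⌋ − ⌊(57·221+488)/506⌋ = ⌊13306/506⌋ − ⌊13085/506⌋ = 26 − 25 = 1
n=58: ⌊(59·221+488)/506⌋ − ⌊(58·221+488)/506⌋ = ⌊13527/506⌋ − ⌊13306/506⌋ = 26 − 26 = 0
n=59: ⌊(60·221+488)/506⌋ − ⌊(59·221+488)/506⌋ = ⌊13748/506⌋ − ⌊13527/506⌋ = 27 − 26 = 1
n=60: ⌊(61·221+488)/506⌋ − ⌊(60·221+488)/506⌋ = ⌊13969/506⌋ − ⌊13748/506⌋ = 27 − 27 = 0

1010101001010100101010100101010010101001010101001010100101010


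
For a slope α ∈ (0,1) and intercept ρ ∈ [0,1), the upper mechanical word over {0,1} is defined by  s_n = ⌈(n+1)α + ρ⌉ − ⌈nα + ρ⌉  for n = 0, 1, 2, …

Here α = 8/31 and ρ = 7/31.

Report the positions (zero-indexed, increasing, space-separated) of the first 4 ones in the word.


3 6 10 14

n=0: ⌈15/31⌉−⌈7/31⌉ = 1−1 = 0
n=1: ⌈23/31⌉−⌈15/31⌉ = 1−1 = 0
n=2: ⌈31/31⌉−⌈23/31⌉ = 1−1 = 0
n=3: ⌈39/31⌉−⌈31/31⌉ = 2−1 = 1  ← one
n=4: ⌈47/31⌉−⌈39/31⌉ = 2−2 = 0
n=5: ⌈55/31⌉−⌈47/31⌉ = 2−2 = 0
n=6: ⌈63/31⌉−⌈55/31⌉ = 3−2 = 1  ← one
n=7: ⌈71/31⌉−⌈63/31⌉ = 3−3 = 0
n=8: ⌈79/31⌉−⌈71/31⌉ = 3−3 = 0
n=9: ⌈87/31⌉−⌈79/31⌉ = 3−3 = 0
n=10: ⌈95/31⌉−⌈87/31⌉ = 4−3 = 1  ← one
n=11: ⌈103/31⌉−⌈95/31⌉ = 4−4 = 0
n=12: ⌈111/31⌉−⌈103/31⌉ = 4−4 = 0
n=13: ⌈119/31⌉−⌈111/31⌉ = 4−4 = 0
n=14: ⌈127/31⌉−⌈119/31⌉ = 5−4 = 1  ← one
positions of the first 4 ones: 3 6 10 14


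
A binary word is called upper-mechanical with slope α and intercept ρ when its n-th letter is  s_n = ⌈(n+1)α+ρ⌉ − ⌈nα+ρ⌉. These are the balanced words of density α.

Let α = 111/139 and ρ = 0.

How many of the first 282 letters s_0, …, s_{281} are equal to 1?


226

#1s = Σ_{n=0}^{281} s_n = Σ_{n=0}^{281} (⌈(n+1)α+ρ⌉ − ⌈nα+ρ⌉)
the sum telescopes: every ⌈nα+ρ⌉ with 0 < n < 282 appears once with + and once with −, leaving ⌈282α+ρ⌉ − ⌈0·α+ρ⌉
282α + ρ = (282·111) / 139 = 31302/139
ρ = 0/139
⌈31302/139⌉ = 226,  ⌈0/139⌉ = 0
#1s = 226 − 0 = 226


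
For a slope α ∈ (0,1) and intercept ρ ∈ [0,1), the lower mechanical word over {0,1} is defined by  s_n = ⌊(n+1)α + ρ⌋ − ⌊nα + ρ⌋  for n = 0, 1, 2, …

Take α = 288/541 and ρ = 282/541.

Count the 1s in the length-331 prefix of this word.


#1s = Σ_{n=0}^{330} s_n = Σ_{n=0}^{330} (⌊(n+1)α+ρ⌋ − ⌊nα+ρ⌋)
the sum telescopes: every ⌊nα+ρ⌋ with 0 < n < 331 appears once with + and once with −, leaving ⌊331α+ρ⌋ − ⌊0·α+ρ⌋
331α + ρ = (331·288 + 282) / 541 = 95610/541
ρ = 282/541
⌊95610/541⌋ = 176,  ⌊282/541⌋ = 0
#1s = 176 − 0 = 176

176


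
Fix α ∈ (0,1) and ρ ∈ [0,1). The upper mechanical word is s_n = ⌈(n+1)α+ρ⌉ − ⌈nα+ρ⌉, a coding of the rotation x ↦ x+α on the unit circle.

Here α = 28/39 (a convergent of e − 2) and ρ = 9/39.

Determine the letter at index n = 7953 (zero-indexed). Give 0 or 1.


(n+1)α + ρ = (7954·28 + 9) / 39 = 222721/39
nα + ρ     = (7953·28 + 9) / 39 = 222693/39
⌈222721/39⌉ = 5711,  ⌈222693/39⌉ = 5711
s_{7953} = 5711 − 5711 = 0

0


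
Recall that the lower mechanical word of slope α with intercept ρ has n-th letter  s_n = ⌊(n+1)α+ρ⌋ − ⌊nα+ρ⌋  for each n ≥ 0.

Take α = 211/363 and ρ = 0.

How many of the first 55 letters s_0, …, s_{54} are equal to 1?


31

#1s = Σ_{n=0}^{54} s_n = Σ_{n=0}^{54} (⌊(n+1)α+ρ⌋ − ⌊nα+ρ⌋)
the sum telescopes: every ⌊nα+ρ⌋ with 0 < n < 55 appears once with + and once with −, leaving ⌊55α+ρ⌋ − ⌊0·α+ρ⌋
55α + ρ = (55·211) / 363 = 11605/363
ρ = 0/363
⌊11605/363⌋ = 31,  ⌊0/363⌋ = 0
#1s = 31 − 0 = 31


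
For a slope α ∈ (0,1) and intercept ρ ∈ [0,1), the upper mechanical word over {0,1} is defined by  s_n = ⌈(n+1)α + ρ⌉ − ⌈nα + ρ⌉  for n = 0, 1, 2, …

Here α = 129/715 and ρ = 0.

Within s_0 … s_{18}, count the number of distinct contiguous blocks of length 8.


t_n = ⌈(n·129)/715⌉ for n = 0 … 19:
  n=0…9: ⌈0/715⌉=0 ⌈129/715⌉=1 ⌈258/715⌉=1 ⌈387/715⌉=1 ⌈516/715⌉=1 ⌈645/715⌉=1 ⌈774/715⌉=2 ⌈903/715⌉=2 ⌈1032/715⌉=2 ⌈1161/715⌉=2
  n=10…19: ⌈1290/715⌉=2 ⌈1419/715⌉=2 ⌈1548/715⌉=3 ⌈1677/715⌉=3 ⌈1806/715⌉=3 ⌈1935/715⌉=3 ⌈2064/715⌉=3 ⌈2193/715⌉=4 ⌈2322/715⌉=4 ⌈2451/715⌉=4
s_n = t_(n+1) − t_n for n = 0 … 18 gives
prefix = 1000010000010000100
slide a length-8 window over [0..7] … [11..18] (12 windows); first occurrence of each distinct factor:
  [  0..  7] 10000100
  [  1..  8] 00001000
  [  2..  9] 00010000
  [  3.. 10] 00100000
  [  4.. 11] 01000001
  [  5.. 12] 10000010
  [  6.. 13] 00000100
  [  9.. 16] 00100001
  [ 10.. 17] 01000010
  (the other 3 windows repeat one of these)
distinct factors: {00000100, 00001000, 00010000, 00100000, 00100001, 01000001, 01000010, 10000010, 10000100}
count = 9  (Sturmian bound for length 8 is 9)

9


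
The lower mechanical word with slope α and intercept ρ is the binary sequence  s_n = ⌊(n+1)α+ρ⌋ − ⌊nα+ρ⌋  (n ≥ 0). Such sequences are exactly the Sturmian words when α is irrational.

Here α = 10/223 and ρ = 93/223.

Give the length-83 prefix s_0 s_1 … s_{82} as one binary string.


n=0: ⌊(1·10+93)/223⌋ − ⌊(0·10+93)/223⌋ = ⌊103/223⌋ − ⌊93/223⌋ = 0 − 0 = 0
n=1: ⌊(2·10+93)/223⌋ − ⌊(1·10+93)/223⌋ = ⌊113/223⌋ − ⌊103/223⌋ = 0 − 0 = 0
n=2: ⌊(3·10+93)/223⌋ − ⌊(2·10+93)/223⌋ = ⌊123/223⌋ − ⌊113/223⌋ = 0 − 0 = 0
n=3: ⌊(4·10+93)/223⌋ − ⌊(3·10+93)/223⌋ = ⌊133/223⌋ − ⌊123/223⌋ = 0 − 0 = 0
n=4: ⌊(5·10+93)/223⌋ − ⌊(4·10+93)/223⌋ = ⌊143/223⌋ − ⌊133/223⌋ = 0 − 0 = 0
n=5: ⌊(6·10+93)/223⌋ − ⌊(5·10+93)/223⌋ = ⌊153/223⌋ − ⌊143/223⌋ = 0 − 0 = 0
n=6: ⌊(7·10+93)/223⌋ − ⌊(6·10+93)/223⌋ = ⌊163/223⌋ − ⌊153/223⌋ = 0 − 0 = 0
n=7: ⌊(8·10+93)/223⌋ − ⌊(7·10+93)/223⌋ = ⌊173/223⌋ − ⌊163/223⌋ = 0 − 0 = 0
n=8: ⌊(9·10+93)/223⌋ − ⌊(8·10+93)/223⌋ = ⌊183/223⌋ − ⌊173/223⌋ = 0 − 0 = 0
n=9: ⌊(10·10+93)/223⌋ − ⌊(9·10+93)/223⌋ = ⌊193/223⌋ − ⌊183/223⌋ = 0 − 0 = 0
n=10: ⌊(11·10+93)/223⌋ − ⌊(10·10+93)/223⌋ = ⌊203/223⌋ − ⌊193/223⌋ = 0 − 0 = 0
n=11: ⌊(12·10+93)/223⌋ − ⌊(11·10+93)/223⌋ = ⌊213/223⌋ − ⌊203/223⌋ = 0 − 0 = 0
n=12: ⌊(13·10+93)/223⌋ − ⌊(12·10+93)/223⌋ = ⌊223/223⌋ − ⌊213/223⌋ = 1 − 0 = 1
n=13: ⌊(14·10+93)/223⌋ − ⌊(13·10+93)/223⌋ = ⌊233/223⌋ − ⌊223/223⌋ = 1 − 1 = 0
n=14: ⌊(15·10+93)/223⌋ − ⌊(14·10+93)/223⌋ = ⌊243/223⌋ − ⌊233/223⌋ = 1 − 1 = 0
n=15: ⌊(16·10+93)/223⌋ − ⌊(15·10+93)/223⌋ = ⌊253/223⌋ − ⌊243/223⌋ = 1 − 1 = 0
n=16: ⌊(17·10+93)/223⌋ − ⌊(16·10+93)/223⌋ = ⌊263/223⌋ − ⌊253/223⌋ = 1 − 1 = 0
n=17: ⌊(18·10+93)/223⌋ − ⌊(17·10+93)/223⌋ = ⌊273/223⌋ − ⌊263/223⌋ = 1 − 1 = 0
n=18: ⌊(19·10+93)/223⌋ − ⌊(18·10+93)/223⌋ = ⌊283/223⌋ − ⌊273/223⌋ = 1 − 1 = 0
n=19: ⌊(20·10+93)/223⌋ − ⌊(19·10+93)/223⌋ = ⌊293/223⌋ − ⌊283/223⌋ = 1 − 1 = 0
n=20: ⌊(21·10+93)/223⌋ − ⌊(20·10+93)/223⌋ = ⌊303/223⌋ − ⌊293/223⌋ = 1 − 1 = 0
n=21: ⌊(22·10+93)/223⌋ − ⌊(21·10+93)/223⌋ = ⌊313/223⌋ − ⌊303/223⌋ = 1 − 1 = 0
n=22: ⌊(23·10+93)/223⌋ − ⌊(22·10+93)/223⌋ = ⌊323/223⌋ − ⌊313/223⌋ = 1 − 1 = 0
n=23: ⌊(24·10+93)/223⌋ − ⌊(23·10+93)/223⌋ = ⌊333/223⌋ − ⌊323/223⌋ = 1 − 1 = 0
n=24: ⌊(25·10+93)/223⌋ − ⌊(24·10+93)/223⌋ = ⌊343/223⌋ − ⌊333/223⌋ = 1 − 1 = 0
n=25: ⌊(26·10+93)/223⌋ − ⌊(25·10+93)/223⌋ = ⌊353/223⌋ − ⌊343/223⌋ = 1 − 1 = 0
n=26: ⌊(27·10+93)/223⌋ − ⌊(26·10+93)/223⌋ = ⌊363/223⌋ − ⌊353/223⌋ = 1 − 1 = 0
n=27: ⌊(28·10+93)/223⌋ − ⌊(27·10+93)/223⌋ = ⌊373/223⌋ − ⌊363/223⌋ = 1 − 1 = 0
n=28: ⌊(29·10+93)/223⌋ − ⌊(28·10+93)/223⌋ = ⌊383/223⌋ − ⌊373/223⌋ = 1 − 1 = 0
n=29: ⌊(30·10+93)/223⌋ − ⌊(29·10+93)/223⌋ = ⌊393/223⌋ − ⌊383/223⌋ = 1 − 1 = 0
n=30: ⌊(31·10+93)/223⌋ − ⌊(30·10+93)/223⌋ = ⌊403/223⌋ − ⌊393/223⌋ = 1 − 1 = 0
n=31: ⌊(32·10+93)/223⌋ − ⌊(31·10+93)/223⌋ = ⌊413/223⌋ − ⌊403/223⌋ = 1 − 1 = 0
n=32: ⌊(33·10+93)/223⌋ − ⌊(32·10+93)/223⌋ = ⌊423/223⌋ − ⌊413/223⌋ = 1 − 1 = 0
n=33: ⌊(34·10+93)/223⌋ − ⌊(33·10+93)/223⌋ = ⌊433/223⌋ − ⌊423/223⌋ = 1 − 1 = 0
n=34: ⌊(35·10+93)/223⌋ − ⌊(34·10+93)/223⌋ = ⌊443/223⌋ − ⌊433/223⌋ = 1 − 1 = 0
n=35: ⌊(36·10+93)/223⌋ − ⌊(35·10+93)/223⌋ = ⌊453/223⌋ − ⌊443/223⌋ = 2 − 1 = 1
n=36: ⌊(37·10+93)/223⌋ − ⌊(36·10+93)/223⌋ = ⌊463/223⌋ − ⌊453/223⌋ = 2 − 2 = 0
n=37: ⌊(38·10+93)/223⌋ − ⌊(37·10+93)/223⌋ = ⌊473/223⌋ − ⌊463/223⌋ = 2 − 2 = 0
n=38: ⌊(39·10+93)/223⌋ − ⌊(38·10+93)/223⌋ = ⌊483/223⌋ − ⌊473/223⌋ = 2 − 2 = 0
n=39: ⌊(40·10+93)/223⌋ − ⌊(39·10+93)/223⌋ = ⌊493/223⌋ − ⌊483/223⌋ = 2 − 2 = 0
n=40: ⌊(41·10+93)/223⌋ − ⌊(40·10+93)/223⌋ = ⌊503/223⌋ − ⌊493/223⌋ = 2 − 2 = 0
n=41: ⌊(42·10+93)/223⌋ − ⌊(41·10+93)/223⌋ = ⌊513/223⌋ − ⌊503/223⌋ = 2 − 2 = 0
n=42: ⌊(43·10+93)/223⌋ − ⌊(42·10+93)/223⌋ = ⌊523/223⌋ − ⌊513/223⌋ = 2 − 2 = 0
n=43: ⌊(44·10+93)/223⌋ − ⌊(43·10+93)/223⌋ = ⌊533/223⌋ − ⌊523/223⌋ = 2 − 2 = 0
n=44: ⌊(45·10+93)/223⌋ − ⌊(44·10+93)/223⌋ = ⌊543/223⌋ − ⌊533/223⌋ = 2 − 2 = 0
n=45: ⌊(46·10+93)/223⌋ − ⌊(45·10+93)/223⌋ = ⌊553/223⌋ − ⌊543/223⌋ = 2 − 2 = 0
n=46: ⌊(47·10+93)/223⌋ − ⌊(46·10+93)/223⌋ = ⌊563/223⌋ − ⌊553/223⌋ = 2 − 2 = 0
n=47: ⌊(48·10+93)/223⌋ − ⌊(47·10+93)/223⌋ = ⌊573/223⌋ − ⌊563/223⌋ = 2 − 2 = 0
n=48: ⌊(49·10+93)/223⌋ − ⌊(48·10+93)/223⌋ = ⌊583/223⌋ − ⌊573/223⌋ = 2 − 2 = 0
n=49: ⌊(50·10+93)/223⌋ − ⌊(49·10+93)/223⌋ = ⌊593/223⌋ − ⌊583/223⌋ = 2 − 2 = 0
n=50: ⌊(51·10+93)/223⌋ − ⌊(50·10+93)/223⌋ = ⌊603/223⌋ − ⌊593/223⌋ = 2 − 2 = 0
n=51: ⌊(52·10+93)/223⌋ − ⌊(51·10+93)/223⌋ = ⌊613/223⌋ − ⌊603/223⌋ = 2 − 2 = 0
n=52: ⌊(53·10+93)/223⌋ − ⌊(52·10+93)/223⌋ = ⌊623/223⌋ − ⌊613/223⌋ = 2 − 2 = 0
n=53: ⌊(54·10+93)/223⌋ − ⌊(53·10+93)/223⌋ = ⌊633/223⌋ − ⌊623/223⌋ = 2 − 2 = 0
n=54: ⌊(55·10+93)/223⌋ − ⌊(54·10+93)/223⌋ = ⌊643/223⌋ − ⌊633/223⌋ = 2 − 2 = 0
n=55: ⌊(56·10+93)/223⌋ − ⌊(55·10+93)/223⌋ = ⌊653/223⌋ − ⌊643/223⌋ = 2 − 2 = 0
n=56: ⌊(57·10+93)/223⌋ − ⌊(56·10+93)/223⌋ = ⌊663/223⌋ − ⌊653/223⌋ = 2 − 2 = 0
n=57: ⌊(58·10+93)/223⌋ − ⌊(57·10+93)/223⌋ = ⌊673/223⌋ − ⌊663/223⌋ = 3 − 2 = 1
n=58: ⌊(59·10+93)/223⌋ − ⌊(58·10+93)/223⌋ = ⌊683/223⌋ − ⌊673/223⌋ = 3 − 3 = 0
n=59: ⌊(60·10+93)/223⌋ − ⌊(59·10+93)/223⌋ = ⌊693/223⌋ − ⌊683/223⌋ = 3 − 3 = 0
n=60: ⌊(61·10+93)/223⌋ − ⌊(60·10+93)/223⌋ = ⌊703/223⌋ − ⌊693/223⌋ = 3 − 3 = 0
n=61: ⌊(62·10+93)/223⌋ − ⌊(61·10+93)/223⌋ = ⌊713/223⌋ − ⌊703/223⌋ = 3 − 3 = 0
n=62: ⌊(63·10+93)/223⌋ − ⌊(62·10+93)/223⌋ = ⌊723/223⌋ − ⌊713/223⌋ = 3 − 3 = 0
n=63: ⌊(64·10+93)/223⌋ − ⌊(63·10+93)/223⌋ = ⌊733/223⌋ − ⌊723/223⌋ = 3 − 3 = 0
n=64: ⌊(65·10+93)/223⌋ − ⌊(64·10+93)/223⌋ = ⌊743/223⌋ − ⌊733/223⌋ = 3 − 3 = 0
n=65: ⌊(66·10+93)/223⌋ − ⌊(65·10+93)/223⌋ = ⌊753/223⌋ − ⌊743/223⌋ = 3 − 3 = 0
n=66: ⌊(67·10+93)/223⌋ − ⌊(66·10+93)/223⌋ = ⌊763/223⌋ − ⌊753/223⌋ = 3 − 3 = 0
n=67: ⌊(68·10+93)/223⌋ − ⌊(67·10+93)/223⌋ = ⌊773/223⌋ − ⌊763/223⌋ = 3 − 3 = 0
n=68: ⌊(69·10+93)/223⌋ − ⌊(68·10+93)/223⌋ = ⌊783/223⌋ − ⌊773/223⌋ = 3 − 3 = 0
n=69: ⌊(70·10+93)/223⌋ − ⌊(69·10+93)/223⌋ = ⌊793/223⌋ − ⌊783/223⌋ = 3 − 3 = 0
n=70: ⌊(71·10+93)/223⌋ − ⌊(70·10+93)/223⌋ = ⌊803/223⌋ − ⌊793/223⌋ = 3 − 3 = 0
n=71: ⌊(72·10+93)/223⌋ − ⌊(71·10+93)/223⌋ = ⌊813/223⌋ − ⌊803/223⌋ = 3 − 3 = 0
n=72: ⌊(73·10+93)/223⌋ − ⌊(72·10+93)/223⌋ = ⌊823/223⌋ − ⌊813/223⌋ = 3 − 3 = 0
n=73: ⌊(74·10+93)/223⌋ − ⌊(73·10+93)/223⌋ = ⌊833/223⌋ − ⌊823/223⌋ = 3 − 3 = 0
n=74: ⌊(75·10+93)/223⌋ − ⌊(74·10+93)/223⌋ = ⌊843/223⌋ − ⌊833/223⌋ = 3 − 3 = 0
n=75: ⌊(76·10+93)/223⌋ − ⌊(75·10+93)/223⌋ = ⌊853/223⌋ − ⌊843/223⌋ = 3 − 3 = 0
n=76: ⌊(77·10+93)/223⌋ − ⌊(76·10+93)/223⌋ = ⌊863/223⌋ − ⌊853/223⌋ = 3 − 3 = 0
n=77: ⌊(78·10+93)/223⌋ − ⌊(77·10+93)/223⌋ = ⌊873/223⌋ − ⌊863/223⌋ = 3 − 3 = 0
n=78: ⌊(79·10+93)/223⌋ − ⌊(78·10+93)/223⌋ = ⌊883/223⌋ − ⌊873/223⌋ = 3 − 3 = 0
n=79: ⌊(80·10+93)/223⌋ − ⌊(79·10+93)/223⌋ = ⌊893/223⌋ − ⌊883/223⌋ = 4 − 3 = 1
n=80: ⌊(81·10+93)/223⌋ − ⌊(80·10+93)/223⌋ = ⌊903/223⌋ − ⌊893/223⌋ = 4 − 4 = 0
n=81: ⌊(82·10+93)/223⌋ − ⌊(81·10+93)/223⌋ = ⌊913/223⌋ − ⌊903/223⌋ = 4 − 4 = 0
n=82: ⌊(83·10+93)/223⌋ − ⌊(82·10+93)/223⌋ = ⌊923/223⌋ − ⌊913/223⌋ = 4 − 4 = 0

00000000000010000000000000000000000100000000000000000000010000000000000000000001000


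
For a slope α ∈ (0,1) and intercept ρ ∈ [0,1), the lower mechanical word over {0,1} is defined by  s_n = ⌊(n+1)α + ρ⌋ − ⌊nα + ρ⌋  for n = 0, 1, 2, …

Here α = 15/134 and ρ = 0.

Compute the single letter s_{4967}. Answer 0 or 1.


(n+1)α + ρ = (4968·15) / 134 = 74520/134
nα + ρ     = (4967·15) / 134 = 74505/134
⌊74520/134⌋ = 556,  ⌊74505/134⌋ = 556
s_{4967} = 556 − 556 = 0

0


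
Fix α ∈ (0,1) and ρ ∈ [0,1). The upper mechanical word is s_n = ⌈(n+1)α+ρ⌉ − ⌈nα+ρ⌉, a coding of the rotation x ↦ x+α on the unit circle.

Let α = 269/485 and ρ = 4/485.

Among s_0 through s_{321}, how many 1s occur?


178

#1s = Σ_{n=0}^{321} s_n = Σ_{n=0}^{321} (⌈(n+1)α+ρ⌉ − ⌈nα+ρ⌉)
the sum telescopes: every ⌈nα+ρ⌉ with 0 < n < 322 appears once with + and once with −, leaving ⌈322α+ρ⌉ − ⌈0·α+ρ⌉
322α + ρ = (322·269 + 4) / 485 = 86622/485
ρ = 4/485
⌈86622/485⌉ = 179,  ⌈4/485⌉ = 1
#1s = 179 − 1 = 178


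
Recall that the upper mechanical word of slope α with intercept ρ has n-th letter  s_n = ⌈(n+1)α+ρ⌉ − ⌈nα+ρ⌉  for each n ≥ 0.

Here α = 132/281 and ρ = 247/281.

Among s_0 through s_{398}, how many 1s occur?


188

#1s = Σ_{n=0}^{398} s_n = Σ_{n=0}^{398} (⌈(n+1)α+ρ⌉ − ⌈nα+ρ⌉)
the sum telescopes: every ⌈nα+ρ⌉ with 0 < n < 399 appears once with + and once with −, leaving ⌈399α+ρ⌉ − ⌈0·α+ρ⌉
399α + ρ = (399·132 + 247) / 281 = 52915/281
ρ = 247/281
⌈52915/281⌉ = 189,  ⌈247/281⌉ = 1
#1s = 189 − 1 = 188


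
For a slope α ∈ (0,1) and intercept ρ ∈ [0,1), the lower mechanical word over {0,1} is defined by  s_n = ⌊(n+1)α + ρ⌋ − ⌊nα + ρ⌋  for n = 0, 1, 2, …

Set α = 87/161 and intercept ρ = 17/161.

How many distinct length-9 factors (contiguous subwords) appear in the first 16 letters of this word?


t_n = ⌊(n·87+17)/161⌋ for n = 0 … 16:
  n=0…9: ⌊17/161⌋=0 ⌊104/161⌋=0 ⌊191/161⌋=1 ⌊278/161⌋=1 ⌊365/161⌋=2 ⌊452/161⌋=2 ⌊539/161⌋=3 ⌊626/161⌋=3 ⌊713/161⌋=4 ⌊800/161⌋=4
  n=10…16: ⌊887/161⌋=5 ⌊974/161⌋=6 ⌊1061/161⌋=6 ⌊1148/161⌋=7 ⌊1235/161⌋=7 ⌊1322/161⌋=8 ⌊1409/161⌋=8
s_n = t_(n+1) − t_n for n = 0 … 15 gives
prefix = 0101010101101010
slide a length-9 window over [0..8] … [7..15] (8 windows); first occurrence of each distinct factor:
  [  0..  8] 010101010
  [  1..  9] 101010101
  [  2.. 10] 010101011
  [  3.. 11] 101010110
  [  4.. 12] 010101101
  [  5.. 13] 101011010
  [  6.. 14] 010110101
  [  7.. 15] 101101010
distinct factors: {010101010, 010101011, 010101101, 010110101, 101010101, 101010110, 101011010, 101101010}
count = 8  (Sturmian bound for length 9 is 10)

8


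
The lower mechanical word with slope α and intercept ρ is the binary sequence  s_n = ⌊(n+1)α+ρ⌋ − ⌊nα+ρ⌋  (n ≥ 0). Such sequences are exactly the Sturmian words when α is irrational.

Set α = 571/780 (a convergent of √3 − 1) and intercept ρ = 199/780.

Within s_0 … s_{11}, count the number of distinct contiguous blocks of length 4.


t_n = ⌊(n·571+199)/780⌋ for n = 0 … 12:
  n=0…9: ⌊199/780⌋=0 ⌊770/780⌋=0 ⌊1341/780⌋=1 ⌊1912/780⌋=2 ⌊2483/780⌋=3 ⌊3054/780⌋=3 ⌊3625/780⌋=4 ⌊4196/780⌋=5 ⌊4767/780⌋=6 ⌊5338/780⌋=6
  n=10…12: ⌊5909/780⌋=7 ⌊6480/780⌋=8 ⌊7051/780⌋=9
s_n = t_(n+1) − t_n for n = 0 … 11 gives
prefix = 011101110111
slide a length-4 window over [0..3] … [8..11] (9 windows); first occurrence of each distinct factor:
  [  0..  3] 0111
  [  1..  4] 1110
  [  2..  5] 1101
  [  3..  6] 1011
  (the other 5 windows repeat one of these)
distinct factors: {0111, 1011, 1101, 1110}
count = 4  (Sturmian bound for length 4 is 5)

4


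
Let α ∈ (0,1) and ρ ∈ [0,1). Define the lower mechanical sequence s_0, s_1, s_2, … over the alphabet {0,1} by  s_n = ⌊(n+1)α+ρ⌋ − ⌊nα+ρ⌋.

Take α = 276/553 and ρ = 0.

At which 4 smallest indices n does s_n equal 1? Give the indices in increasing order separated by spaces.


n=0: ⌊276/553⌋−⌊0/553⌋ = 0−0 = 0
n=1: ⌊552/553⌋−⌊276/553⌋ = 0−0 = 0
n=2: ⌊828/553⌋−⌊552/553⌋ = 1−0 = 1  ← one
n=3: ⌊1104/553⌋−⌊828/553⌋ = 1−1 = 0
n=4: ⌊1380/553⌋−⌊1104/553⌋ = 2−1 = 1  ← one
n=5: ⌊1656/553⌋−⌊1380/553⌋ = 2−2 = 0
n=6: ⌊1932/553⌋−⌊1656/553⌋ = 3−2 = 1  ← one
n=7: ⌊2208/553⌋−⌊1932/553⌋ = 3−3 = 0
n=8: ⌊2484/553⌋−⌊2208/553⌋ = 4−3 = 1  ← one
positions of the first 4 ones: 2 4 6 8

2 4 6 8


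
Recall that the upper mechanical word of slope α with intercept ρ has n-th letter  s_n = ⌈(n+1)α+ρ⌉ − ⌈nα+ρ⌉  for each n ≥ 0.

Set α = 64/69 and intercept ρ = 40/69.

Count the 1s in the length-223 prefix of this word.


#1s = Σ_{n=0}^{222} s_n = Σ_{n=0}^{222} (⌈(n+1)α+ρ⌉ − ⌈nα+ρ⌉)
the sum telescopes: every ⌈nα+ρ⌉ with 0 < n < 223 appears once with + and once with −, leaving ⌈223α+ρ⌉ − ⌈0·α+ρ⌉
223α + ρ = (223·64 + 40) / 69 = 14312/69
ρ = 40/69
⌈14312/69⌉ = 208,  ⌈40/69⌉ = 1
#1s = 208 − 1 = 207

207


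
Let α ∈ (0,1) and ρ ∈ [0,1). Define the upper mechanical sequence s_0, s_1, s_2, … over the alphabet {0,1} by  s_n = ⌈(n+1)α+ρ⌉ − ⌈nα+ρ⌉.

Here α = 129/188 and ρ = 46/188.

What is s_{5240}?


(n+1)α + ρ = (5241·129 + 46) / 188 = 676135/188
nα + ρ     = (5240·129 + 46) / 188 = 676006/188
⌈676135/188⌉ = 3597,  ⌈676006/188⌉ = 3596
s_{5240} = 3597 − 3596 = 1

1


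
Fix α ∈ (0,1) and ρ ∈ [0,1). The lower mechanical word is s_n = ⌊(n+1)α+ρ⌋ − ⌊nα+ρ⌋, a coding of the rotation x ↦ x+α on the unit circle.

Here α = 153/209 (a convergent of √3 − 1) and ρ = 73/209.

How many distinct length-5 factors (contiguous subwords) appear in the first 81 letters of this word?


t_n = ⌊(n·153+73)/209⌋ for n = 0 … 81:
  n=0…9: ⌊73/209⌋=0 ⌊226/209⌋=1 ⌊379/209⌋=1 ⌊532/209⌋=2 ⌊685/209⌋=3 ⌊838/209⌋=4 ⌊991/209⌋=4 ⌊1144/209⌋=5 ⌊1297/209⌋=6 ⌊1450/209⌋=6
  n=10…19: ⌊1603/209⌋=7 ⌊1756/209⌋=8 ⌊1909/209⌋=9 ⌊2062/209⌋=9 ⌊2215/209⌋=10 ⌊2368/209⌋=11 ⌊2521/209⌋=12 ⌊2674/209⌋=12 ⌊2827/209⌋=13 ⌊2980/209⌋=14
  n=20…29: ⌊3133/209⌋=14 ⌊3286/209⌋=15 ⌊3439/209⌋=16 ⌊3592/209⌋=17 ⌊3745/209⌋=17 ⌊3898/209⌋=18 ⌊4051/209⌋=19 ⌊4204/209⌋=20 ⌊4357/209⌋=20 ⌊4510/209⌋=21
  n=30…39: ⌊4663/209⌋=22 ⌊4816/209⌋=23 ⌊4969/209⌋=23 ⌊5122/209⌋=24 ⌊5275/209⌋=25 ⌊5428/209⌋=25 ⌊5581/209⌋=26 ⌊5734/209⌋=27 ⌊5887/209⌋=28 ⌊6040/209⌋=28
  n=40…49: ⌊6193/209⌋=29 ⌊6346/209⌋=30 ⌊6499/209⌋=31 ⌊6652/209⌋=31 ⌊6805/209⌋=32 ⌊6958/209⌋=33 ⌊7111/209⌋=34 ⌊7264/209⌋=34 ⌊7417/209⌋=35 ⌊7570/209⌋=36
  n=50…59: ⌊7723/209⌋=36 ⌊7876/209⌋=37 ⌊8029/209⌋=38 ⌊8182/209⌋=39 ⌊8335/209⌋=39 ⌊8488/209⌋=40 ⌊8641/209⌋=41 ⌊8794/209⌋=42 ⌊8947/209⌋=42 ⌊9100/209⌋=43
  n=60…69: ⌊9253/209⌋=44 ⌊9406/209⌋=45 ⌊9559/209⌋=45 ⌊9712/209⌋=46 ⌊9865/209⌋=47 ⌊10018/209⌋=47 ⌊10171/209⌋=48 ⌊10324/209⌋=49 ⌊10477/209⌋=50 ⌊10630/209⌋=50
  n=70…79: ⌊10783/209⌋=51 ⌊10936/209⌋=52 ⌊11089/209⌋=53 ⌊11242/209⌋=53 ⌊11395/209⌋=54 ⌊11548/209⌋=55 ⌊11701/209⌋=55 ⌊11854/209⌋=56 ⌊12007/209⌋=57 ⌊12160/209⌋=58
  n=80…81: ⌊12313/209⌋=58 ⌊12466/209⌋=59
s_n = t_(n+1) − t_n for n = 0 … 80 gives
prefix = 101110110111011101101110111011101101110111011101101110111011101101110111011011101
slide a length-5 window over [0..4] … [76..80] (77 windows); first occurrence of each distinct factor:
  [  0..  4] 10111
  [  1..  5] 01110
  [  2..  6] 11101
  [  3..  7] 11011
  [  4..  8] 10110
  [  5..  9] 01101
  (the other 71 windows repeat one of these)
distinct factors: {01101, 01110, 10110, 10111, 11011, 11101}
count = 6  (Sturmian bound for length 5 is 6)

6


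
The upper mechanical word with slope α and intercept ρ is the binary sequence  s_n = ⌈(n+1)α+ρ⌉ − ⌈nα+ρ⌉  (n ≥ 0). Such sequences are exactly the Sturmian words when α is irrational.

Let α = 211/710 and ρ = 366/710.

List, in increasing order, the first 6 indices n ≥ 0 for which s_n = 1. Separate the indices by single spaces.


1 4 8 11 15 18

n=0: ⌈577/710⌉−⌈366/710⌉ = 1−1 = 0
n=1: ⌈788/710⌉−⌈577/710⌉ = 2−1 = 1  ← one
n=2: ⌈999/710⌉−⌈788/710⌉ = 2−2 = 0
n=3: ⌈1210/710⌉−⌈999/710⌉ = 2−2 = 0
n=4: ⌈1421/710⌉−⌈1210/710⌉ = 3−2 = 1  ← one
n=5: ⌈1632/710⌉−⌈1421/710⌉ = 3−3 = 0
n=6: ⌈1843/710⌉−⌈1632/710⌉ = 3−3 = 0
n=7: ⌈2054/710⌉−⌈1843/710⌉ = 3−3 = 0
n=8: ⌈2265/710⌉−⌈2054/710⌉ = 4−3 = 1  ← one
n=9: ⌈2476/710⌉−⌈2265/710⌉ = 4−4 = 0
n=10: ⌈2687/710⌉−⌈2476/710⌉ = 4−4 = 0
n=11: ⌈2898/710⌉−⌈2687/710⌉ = 5−4 = 1  ← one
n=12: ⌈3109/710⌉−⌈2898/710⌉ = 5−5 = 0
n=13: ⌈3320/710⌉−⌈3109/710⌉ = 5−5 = 0
n=14: ⌈3531/710⌉−⌈3320/710⌉ = 5−5 = 0
n=15: ⌈3742/710⌉−⌈3531/710⌉ = 6−5 = 1  ← one
n=16: ⌈3953/710⌉−⌈3742/710⌉ = 6−6 = 0
n=17: ⌈4164/710⌉−⌈3953/710⌉ = 6−6 = 0
n=18: ⌈4375/710⌉−⌈4164/710⌉ = 7−6 = 1  ← one
positions of the first 6 ones: 1 4 8 11 15 18


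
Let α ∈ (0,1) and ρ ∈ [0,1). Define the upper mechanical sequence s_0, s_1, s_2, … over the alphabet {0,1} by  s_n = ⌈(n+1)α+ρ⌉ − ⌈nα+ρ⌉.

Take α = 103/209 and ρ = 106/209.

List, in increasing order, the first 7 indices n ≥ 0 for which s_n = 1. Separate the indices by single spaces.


n=0: ⌈209/209⌉−⌈106/209⌉ = 1−1 = 0
n=1: ⌈312/209⌉−⌈209/209⌉ = 2−1 = 1  ← one
n=2: ⌈415/209⌉−⌈312/209⌉ = 2−2 = 0
n=3: ⌈518/209⌉−⌈415/209⌉ = 3−2 = 1  ← one
n=4: ⌈621/209⌉−⌈518/209⌉ = 3−3 = 0
n=5: ⌈724/209⌉−⌈621/209⌉ = 4−3 = 1  ← one
n=6: ⌈827/209⌉−⌈724/209⌉ = 4−4 = 0
n=7: ⌈930/209⌉−⌈827/209⌉ = 5−4 = 1  ← one
n=8: ⌈1033/209⌉−⌈930/209⌉ = 5−5 = 0
n=9: ⌈1136/209⌉−⌈1033/209⌉ = 6−5 = 1  ← one
n=10: ⌈1239/209⌉−⌈1136/209⌉ = 6−6 = 0
n=11: ⌈1342/209⌉−⌈1239/209⌉ = 7−6 = 1  ← one
n=12: ⌈1445/209⌉−⌈1342/209⌉ = 7−7 = 0
n=13: ⌈1548/209⌉−⌈1445/209⌉ = 8−7 = 1  ← one
positions of the first 7 ones: 1 3 5 7 9 11 13

1 3 5 7 9 11 13


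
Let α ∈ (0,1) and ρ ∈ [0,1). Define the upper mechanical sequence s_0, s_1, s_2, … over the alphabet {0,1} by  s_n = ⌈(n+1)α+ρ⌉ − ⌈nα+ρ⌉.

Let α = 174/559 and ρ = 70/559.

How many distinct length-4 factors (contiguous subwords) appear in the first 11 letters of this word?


t_n = ⌈(n·174+70)/559⌉ for n = 0 … 11:
  n=0…9: ⌈70/559⌉=1 ⌈244/559⌉=1 ⌈418/559⌉=1 ⌈592/559⌉=2 ⌈766/559⌉=2 ⌈940/559⌉=2 ⌈1114/559⌉=2 ⌈1288/559⌉=3 ⌈1462/559⌉=3 ⌈1636/559⌉=3
  n=10…11: ⌈1810/559⌉=4 ⌈1984/559⌉=4
s_n = t_(n+1) − t_n for n = 0 … 10 gives
prefix = 00100010010
slide a length-4 window over [0..3] … [7..10] (8 windows); first occurrence of each distinct factor:
  [  0..  3] 0010
  [  1..  4] 0100
  [  2..  5] 1000
  [  3..  6] 0001
  [  6..  9] 1001
  (the other 3 windows repeat one of these)
distinct factors: {0001, 0010, 0100, 1000, 1001}
count = 5  (Sturmian bound for length 4 is 5)

5


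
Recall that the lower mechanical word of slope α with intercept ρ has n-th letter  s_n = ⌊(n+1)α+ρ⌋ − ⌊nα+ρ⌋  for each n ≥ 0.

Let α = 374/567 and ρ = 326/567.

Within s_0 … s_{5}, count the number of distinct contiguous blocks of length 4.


3

t_n = ⌊(n·374+326)/567⌋ for n = 0 … 6:
  n=0…6: ⌊326/567⌋=0 ⌊700/567⌋=1 ⌊1074/567⌋=1 ⌊1448/567⌋=2 ⌊1822/567⌋=3 ⌊2196/567⌋=3 ⌊2570/567⌋=4
s_n = t_(n+1) − t_n for n = 0 … 5 gives
prefix = 101101
slide a length-4 window over [0..3] … [2..5] (3 windows); first occurrence of each distinct factor:
  [  0..  3] 1011
  [  1..  4] 0110
  [  2..  5] 1101
distinct factors: {0110, 1011, 1101}
count = 3  (Sturmian bound for length 4 is 5)


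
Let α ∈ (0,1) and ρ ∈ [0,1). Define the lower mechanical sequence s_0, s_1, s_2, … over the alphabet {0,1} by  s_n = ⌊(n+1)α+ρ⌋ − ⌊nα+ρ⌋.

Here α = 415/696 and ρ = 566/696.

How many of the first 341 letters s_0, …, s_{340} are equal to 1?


204

#1s = Σ_{n=0}^{340} s_n = Σ_{n=0}^{340} (⌊(n+1)α+ρ⌋ − ⌊nα+ρ⌋)
the sum telescopes: every ⌊nα+ρ⌋ with 0 < n < 341 appears once with + and once with −, leaving ⌊341α+ρ⌋ − ⌊0·α+ρ⌋
341α + ρ = (341·415 + 566) / 696 = 142081/696
ρ = 566/696
⌊142081/696⌋ = 204,  ⌊566/696⌋ = 0
#1s = 204 − 0 = 204


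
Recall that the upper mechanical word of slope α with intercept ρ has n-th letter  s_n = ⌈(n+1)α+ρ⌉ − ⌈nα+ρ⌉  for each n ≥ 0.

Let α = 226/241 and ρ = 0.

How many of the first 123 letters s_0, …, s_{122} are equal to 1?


#1s = Σ_{n=0}^{122} s_n = Σ_{n=0}^{122} (⌈(n+1)α+ρ⌉ − ⌈nα+ρ⌉)
the sum telescopes: every ⌈nα+ρ⌉ with 0 < n < 123 appears once with + and once with −, leaving ⌈123α+ρ⌉ − ⌈0·α+ρ⌉
123α + ρ = (123·226) / 241 = 27798/241
ρ = 0/241
⌈27798/241⌉ = 116,  ⌈0/241⌉ = 0
#1s = 116 − 0 = 116

116


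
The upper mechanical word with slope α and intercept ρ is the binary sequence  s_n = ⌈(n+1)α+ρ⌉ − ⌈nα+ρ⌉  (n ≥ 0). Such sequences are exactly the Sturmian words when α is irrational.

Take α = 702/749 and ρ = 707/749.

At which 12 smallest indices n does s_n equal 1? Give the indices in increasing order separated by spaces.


n=0: ⌈1409/749⌉−⌈707/749⌉ = 2−1 = 1  ← one
n=1: ⌈2111/749⌉−⌈1409/749⌉ = 3−2 = 1  ← one
n=2: ⌈2813/749⌉−⌈2111/749⌉ = 4−3 = 1  ← one
n=3: ⌈3515/749⌉−⌈2813/749⌉ = 5−4 = 1  ← one
n=4: ⌈4217/749⌉−⌈3515/749⌉ = 6−5 = 1  ← one
n=5: ⌈4919/749⌉−⌈4217/749⌉ = 7−6 = 1  ← one
n=6: ⌈5621/749⌉−⌈4919/749⌉ = 8−7 = 1  ← one
n=7: ⌈6323/749⌉−⌈5621/749⌉ = 9−8 = 1  ← one
n=8: ⌈7025/749⌉−⌈6323/749⌉ = 10−9 = 1  ← one
n=9: ⌈7727/749⌉−⌈7025/749⌉ = 11−10 = 1  ← one
n=10: ⌈8429/749⌉−⌈7727/749⌉ = 12−11 = 1  ← one
n=11: ⌈9131/749⌉−⌈8429/749⌉ = 13−12 = 1  ← one
positions of the first 12 ones: 0 1 2 3 4 5 6 7 8 9 10 11

0 1 2 3 4 5 6 7 8 9 10 11


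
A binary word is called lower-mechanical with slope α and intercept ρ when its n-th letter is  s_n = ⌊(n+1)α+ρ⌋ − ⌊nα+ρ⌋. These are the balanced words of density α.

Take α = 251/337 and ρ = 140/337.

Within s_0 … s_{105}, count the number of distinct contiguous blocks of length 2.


3

t_n = ⌊(n·251+140)/337⌋ for n = 0 … 106:
  n=0…9: ⌊140/337⌋=0 ⌊391/337⌋=1 ⌊642/337⌋=1 ⌊893/337⌋=2 ⌊1144/337⌋=3 ⌊1395/337⌋=4 ⌊1646/337⌋=4 ⌊1897/337⌋=5 ⌊2148/337⌋=6 ⌊2399/337⌋=7
  n=10…19: ⌊2650/337⌋=7 ⌊2901/337⌋=8 ⌊3152/337⌋=9 ⌊3403/337⌋=10 ⌊3654/337⌋=10 ⌊3905/337⌋=11 ⌊4156/337⌋=12 ⌊4407/337⌋=13 ⌊4658/337⌋=13 ⌊4909/337⌋=14
  n=20…29: ⌊5160/337⌋=15 ⌊5411/337⌋=16 ⌊5662/337⌋=16 ⌊5913/337⌋=17 ⌊6164/337⌋=18 ⌊6415/337⌋=19 ⌊6666/337⌋=19 ⌊6917/337⌋=20 ⌊7168/337⌋=21 ⌊7419/337⌋=22
  n=30…39: ⌊7670/337⌋=22 ⌊7921/337⌋=23 ⌊8172/337⌋=24 ⌊8423/337⌋=24 ⌊8674/337⌋=25 ⌊8925/337⌋=26 ⌊9176/337⌋=27 ⌊9427/337⌋=27 ⌊9678/337⌋=28 ⌊9929/337⌋=29
  n=40…49: ⌊10180/337⌋=30 ⌊10431/337⌋=30 ⌊10682/337⌋=31 ⌊10933/337⌋=32 ⌊11184/337⌋=33 ⌊11435/337⌋=33 ⌊11686/337⌋=34 ⌊11937/337⌋=35 ⌊12188/337⌋=36 ⌊12439/337⌋=36
  n=50…59: ⌊12690/337⌋=37 ⌊12941/337⌋=38 ⌊13192/337⌋=39 ⌊13443/337⌋=39 ⌊13694/337⌋=40 ⌊13945/337⌋=41 ⌊14196/337⌋=42 ⌊14447/337⌋=42 ⌊14698/337⌋=43 ⌊14949/337⌋=44
  n=60…69: ⌊15200/337⌋=45 ⌊15451/337⌋=45 ⌊15702/337⌋=46 ⌊15953/337⌋=47 ⌊16204/337⌋=48 ⌊16455/337⌋=48 ⌊16706/337⌋=49 ⌊16957/337⌋=50 ⌊17208/337⌋=51 ⌊17459/337⌋=51
  n=70…79: ⌊17710/337⌋=52 ⌊17961/337⌋=53 ⌊18212/337⌋=54 ⌊18463/337⌋=54 ⌊18714/337⌋=55 ⌊18965/337⌋=56 ⌊19216/337⌋=57 ⌊19467/337⌋=57 ⌊19718/337⌋=58 ⌊19969/337⌋=59
  n=80…89: ⌊20220/337⌋=60 ⌊20471/337⌋=60 ⌊20722/337⌋=61 ⌊20973/337⌋=62 ⌊21224/337⌋=62 ⌊21475/337⌋=63 ⌊21726/337⌋=64 ⌊21977/337⌋=65 ⌊22228/337⌋=65 ⌊22479/337⌋=66
  n=90…99: ⌊22730/337⌋=67 ⌊22981/337⌋=68 ⌊23232/337⌋=68 ⌊23483/337⌋=69 ⌊23734/337⌋=70 ⌊23985/337⌋=71 ⌊24236/337⌋=71 ⌊24487/337⌋=72 ⌊24738/337⌋=73 ⌊24989/337⌋=74
  n=100…106: ⌊25240/337⌋=74 ⌊25491/337⌋=75 ⌊25742/337⌋=76 ⌊25993/337⌋=77 ⌊26244/337⌋=77 ⌊26495/337⌋=78 ⌊26746/337⌋=79
s_n = t_(n+1) − t_n for n = 0 … 105 gives
prefix = 1011101110111011101110111011101101110111011101110111011101110111011101110111011101101110111011101110111011
slide a length-2 window over [0..1] … [104..105] (105 windows); first occurrence of each distinct factor:
  [  0..  1] 10
  [  1..  2] 01
  [  2..  3] 11
  (the other 102 windows repeat one of these)
distinct factors: {01, 10, 11}
count = 3  (Sturmian bound for length 2 is 3)


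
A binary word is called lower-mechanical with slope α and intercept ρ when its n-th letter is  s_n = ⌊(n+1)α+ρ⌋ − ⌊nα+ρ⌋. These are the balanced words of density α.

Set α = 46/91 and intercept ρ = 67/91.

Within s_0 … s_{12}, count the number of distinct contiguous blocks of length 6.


t_n = ⌊(n·46+67)/91⌋ for n = 0 … 13:
  n=0…9: ⌊67/91⌋=0 ⌊113/91⌋=1 ⌊159/91⌋=1 ⌊205/91⌋=2 ⌊251/91⌋=2 ⌊297/91⌋=3 ⌊343/91⌋=3 ⌊389/91⌋=4 ⌊435/91⌋=4 ⌊481/91⌋=5
  n=10…13: ⌊527/91⌋=5 ⌊573/91⌋=6 ⌊619/91⌋=6 ⌊665/91⌋=7
s_n = t_(n+1) − t_n for n = 0 … 12 gives
prefix = 1010101010101
slide a length-6 window over [0..5] … [7..12] (8 windows); first occurrence of each distinct factor:
  [  0..  5] 101010
  [  1..  6] 010101
  (the other 6 windows repeat one of these)
distinct factors: {010101, 101010}
count = 2  (Sturmian bound for length 6 is 7)

2
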